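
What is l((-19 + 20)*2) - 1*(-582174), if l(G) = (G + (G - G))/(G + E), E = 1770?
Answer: 515806165/886 ≈ 5.8217e+5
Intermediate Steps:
l(G) = G/(1770 + G) (l(G) = (G + (G - G))/(G + 1770) = (G + 0)/(1770 + G) = G/(1770 + G))
l((-19 + 20)*2) - 1*(-582174) = ((-19 + 20)*2)/(1770 + (-19 + 20)*2) - 1*(-582174) = (1*2)/(1770 + 1*2) + 582174 = 2/(1770 + 2) + 582174 = 2/1772 + 582174 = 2*(1/1772) + 582174 = 1/886 + 582174 = 515806165/886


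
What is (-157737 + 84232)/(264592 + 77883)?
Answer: -14701/68495 ≈ -0.21463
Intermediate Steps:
(-157737 + 84232)/(264592 + 77883) = -73505/342475 = -73505*1/342475 = -14701/68495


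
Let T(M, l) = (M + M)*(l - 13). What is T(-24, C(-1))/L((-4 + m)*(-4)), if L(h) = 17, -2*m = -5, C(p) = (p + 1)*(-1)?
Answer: 624/17 ≈ 36.706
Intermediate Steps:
C(p) = -1 - p (C(p) = (1 + p)*(-1) = -1 - p)
m = 5/2 (m = -½*(-5) = 5/2 ≈ 2.5000)
T(M, l) = 2*M*(-13 + l) (T(M, l) = (2*M)*(-13 + l) = 2*M*(-13 + l))
T(-24, C(-1))/L((-4 + m)*(-4)) = (2*(-24)*(-13 + (-1 - 1*(-1))))/17 = (2*(-24)*(-13 + (-1 + 1)))*(1/17) = (2*(-24)*(-13 + 0))*(1/17) = (2*(-24)*(-13))*(1/17) = 624*(1/17) = 624/17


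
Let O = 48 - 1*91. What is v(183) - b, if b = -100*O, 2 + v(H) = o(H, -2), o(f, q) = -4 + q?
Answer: -4308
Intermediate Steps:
O = -43 (O = 48 - 91 = -43)
v(H) = -8 (v(H) = -2 + (-4 - 2) = -2 - 6 = -8)
b = 4300 (b = -100*(-43) = 4300)
v(183) - b = -8 - 1*4300 = -8 - 4300 = -4308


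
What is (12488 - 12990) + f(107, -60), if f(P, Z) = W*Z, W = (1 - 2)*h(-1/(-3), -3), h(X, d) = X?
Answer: -482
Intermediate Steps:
W = -1/3 (W = (1 - 2)*(-1/(-3)) = -(-1)*(-1)/3 = -1*1/3 = -1/3 ≈ -0.33333)
f(P, Z) = -Z/3
(12488 - 12990) + f(107, -60) = (12488 - 12990) - 1/3*(-60) = -502 + 20 = -482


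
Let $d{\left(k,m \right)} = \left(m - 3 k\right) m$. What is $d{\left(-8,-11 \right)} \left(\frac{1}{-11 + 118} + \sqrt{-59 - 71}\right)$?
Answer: $- \frac{143}{107} - 143 i \sqrt{130} \approx -1.3364 - 1630.5 i$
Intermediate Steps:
$d{\left(k,m \right)} = m \left(m - 3 k\right)$
$d{\left(-8,-11 \right)} \left(\frac{1}{-11 + 118} + \sqrt{-59 - 71}\right) = - 11 \left(-11 - -24\right) \left(\frac{1}{-11 + 118} + \sqrt{-59 - 71}\right) = - 11 \left(-11 + 24\right) \left(\frac{1}{107} + \sqrt{-130}\right) = \left(-11\right) 13 \left(\frac{1}{107} + i \sqrt{130}\right) = - 143 \left(\frac{1}{107} + i \sqrt{130}\right) = - \frac{143}{107} - 143 i \sqrt{130}$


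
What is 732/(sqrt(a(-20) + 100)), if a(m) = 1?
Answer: 732*sqrt(101)/101 ≈ 72.837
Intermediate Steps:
732/(sqrt(a(-20) + 100)) = 732/(sqrt(1 + 100)) = 732/(sqrt(101)) = 732*(sqrt(101)/101) = 732*sqrt(101)/101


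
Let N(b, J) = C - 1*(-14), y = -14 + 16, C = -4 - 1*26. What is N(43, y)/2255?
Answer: -16/2255 ≈ -0.0070953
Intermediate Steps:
C = -30 (C = -4 - 26 = -30)
y = 2
N(b, J) = -16 (N(b, J) = -30 - 1*(-14) = -30 + 14 = -16)
N(43, y)/2255 = -16/2255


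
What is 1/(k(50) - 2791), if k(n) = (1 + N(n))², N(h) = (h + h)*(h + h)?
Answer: 1/100017210 ≈ 9.9983e-9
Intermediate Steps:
N(h) = 4*h² (N(h) = (2*h)*(2*h) = 4*h²)
k(n) = (1 + 4*n²)²
1/(k(50) - 2791) = 1/((1 + 4*50²)² - 2791) = 1/((1 + 4*2500)² - 2791) = 1/((1 + 10000)² - 2791) = 1/(10001² - 2791) = 1/(100020001 - 2791) = 1/100017210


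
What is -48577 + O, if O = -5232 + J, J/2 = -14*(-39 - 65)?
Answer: -50897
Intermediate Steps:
J = 2912 (J = 2*(-14*(-39 - 65)) = 2*(-14*(-104)) = 2*1456 = 2912)
O = -2320 (O = -5232 + 2912 = -2320)
-48577 + O = -48577 - 2320 = -50897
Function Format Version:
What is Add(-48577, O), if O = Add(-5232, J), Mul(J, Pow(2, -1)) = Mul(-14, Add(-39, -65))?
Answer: -50897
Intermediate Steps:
J = 2912 (J = Mul(2, Mul(-14, Add(-39, -65))) = Mul(2, Mul(-14, -104)) = Mul(2, 1456) = 2912)
O = -2320 (O = Add(-5232, 2912) = -2320)
Add(-48577, O) = Add(-48577, -2320) = -50897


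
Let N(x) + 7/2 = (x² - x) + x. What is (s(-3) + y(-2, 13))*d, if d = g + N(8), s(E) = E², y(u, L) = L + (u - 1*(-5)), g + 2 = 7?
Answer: 3275/2 ≈ 1637.5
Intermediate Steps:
g = 5 (g = -2 + 7 = 5)
y(u, L) = 5 + L + u (y(u, L) = L + (u + 5) = L + (5 + u) = 5 + L + u)
N(x) = -7/2 + x² (N(x) = -7/2 + ((x² - x) + x) = -7/2 + x²)
d = 131/2 (d = 5 + (-7/2 + 8²) = 5 + (-7/2 + 64) = 5 + 121/2 = 131/2 ≈ 65.500)
(s(-3) + y(-2, 13))*d = ((-3)² + (5 + 13 - 2))*(131/2) = (9 + 16)*(131/2) = 25*(131/2) = 3275/2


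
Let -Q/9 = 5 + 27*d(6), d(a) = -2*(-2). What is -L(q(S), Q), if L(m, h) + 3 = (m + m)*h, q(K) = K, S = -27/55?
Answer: -54753/55 ≈ -995.51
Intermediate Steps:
S = -27/55 (S = -27*1/55 = -27/55 ≈ -0.49091)
d(a) = 4
Q = -1017 (Q = -9*(5 + 27*4) = -9*(5 + 108) = -9*113 = -1017)
L(m, h) = -3 + 2*h*m (L(m, h) = -3 + (m + m)*h = -3 + (2*m)*h = -3 + 2*h*m)
-L(q(S), Q) = -(-3 + 2*(-1017)*(-27/55)) = -(-3 + 54918/55) = -1*54753/55 = -54753/55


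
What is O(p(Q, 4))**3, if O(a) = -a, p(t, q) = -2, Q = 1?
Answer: 8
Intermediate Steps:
O(p(Q, 4))**3 = (-1*(-2))**3 = 2**3 = 8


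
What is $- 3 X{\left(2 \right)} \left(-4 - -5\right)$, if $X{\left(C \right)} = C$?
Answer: $-6$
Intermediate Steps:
$- 3 X{\left(2 \right)} \left(-4 - -5\right) = - 3 \cdot 2 \left(-4 - -5\right) = - 3 \cdot 2 \left(-4 + 5\right) = - 3 \cdot 2 \cdot 1 = \left(-3\right) 2 = -6$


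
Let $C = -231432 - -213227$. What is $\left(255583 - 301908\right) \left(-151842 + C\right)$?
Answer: $7877427275$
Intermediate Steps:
$C = -18205$ ($C = -231432 + 213227 = -18205$)
$\left(255583 - 301908\right) \left(-151842 + C\right) = \left(255583 - 301908\right) \left(-151842 - 18205\right) = \left(-46325\right) \left(-170047\right) = 7877427275$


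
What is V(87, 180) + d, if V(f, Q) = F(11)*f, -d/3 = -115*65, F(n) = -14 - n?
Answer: 20250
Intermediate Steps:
d = 22425 (d = -(-345)*65 = -3*(-7475) = 22425)
V(f, Q) = -25*f (V(f, Q) = (-14 - 1*11)*f = (-14 - 11)*f = -25*f)
V(87, 180) + d = -25*87 + 22425 = -2175 + 22425 = 20250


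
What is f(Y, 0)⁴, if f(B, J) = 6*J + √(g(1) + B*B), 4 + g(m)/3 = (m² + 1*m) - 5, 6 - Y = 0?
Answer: 225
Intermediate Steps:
Y = 6 (Y = 6 - 1*0 = 6 + 0 = 6)
g(m) = -27 + 3*m + 3*m² (g(m) = -12 + 3*((m² + 1*m) - 5) = -12 + 3*((m² + m) - 5) = -12 + 3*((m + m²) - 5) = -12 + 3*(-5 + m + m²) = -12 + (-15 + 3*m + 3*m²) = -27 + 3*m + 3*m²)
f(B, J) = √(-21 + B²) + 6*J (f(B, J) = 6*J + √((-27 + 3*1 + 3*1²) + B*B) = 6*J + √((-27 + 3 + 3*1) + B²) = 6*J + √((-27 + 3 + 3) + B²) = 6*J + √(-21 + B²) = √(-21 + B²) + 6*J)
f(Y, 0)⁴ = (√(-21 + 6²) + 6*0)⁴ = (√(-21 + 36) + 0)⁴ = (√15 + 0)⁴ = (√15)⁴ = 225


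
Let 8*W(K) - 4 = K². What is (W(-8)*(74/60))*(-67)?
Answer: -42143/60 ≈ -702.38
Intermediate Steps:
W(K) = ½ + K²/8
(W(-8)*(74/60))*(-67) = ((½ + (⅛)*(-8)²)*(74/60))*(-67) = ((½ + (⅛)*64)*(74*(1/60)))*(-67) = ((½ + 8)*(37/30))*(-67) = ((17/2)*(37/30))*(-67) = (629/60)*(-67) = -42143/60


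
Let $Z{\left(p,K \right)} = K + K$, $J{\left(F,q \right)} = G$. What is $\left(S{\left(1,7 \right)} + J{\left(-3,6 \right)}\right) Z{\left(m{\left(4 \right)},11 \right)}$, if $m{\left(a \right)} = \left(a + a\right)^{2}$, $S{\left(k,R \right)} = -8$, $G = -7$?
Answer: $-330$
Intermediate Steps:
$m{\left(a \right)} = 4 a^{2}$ ($m{\left(a \right)} = \left(2 a\right)^{2} = 4 a^{2}$)
$J{\left(F,q \right)} = -7$
$Z{\left(p,K \right)} = 2 K$
$\left(S{\left(1,7 \right)} + J{\left(-3,6 \right)}\right) Z{\left(m{\left(4 \right)},11 \right)} = \left(-8 - 7\right) 2 \cdot 11 = \left(-15\right) 22 = -330$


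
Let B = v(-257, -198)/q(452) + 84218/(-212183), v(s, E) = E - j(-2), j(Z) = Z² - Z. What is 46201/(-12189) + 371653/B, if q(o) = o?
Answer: -6389245628450030/14582322339 ≈ -4.3815e+5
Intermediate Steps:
v(s, E) = -6 + E (v(s, E) = E - (-2)*(-1 - 2) = E - (-2)*(-3) = E - 1*6 = E - 6 = -6 + E)
B = -20337967/23976679 (B = (-6 - 198)/452 + 84218/(-212183) = -204*1/452 + 84218*(-1/212183) = -51/113 - 84218/212183 = -20337967/23976679 ≈ -0.84824)
46201/(-12189) + 371653/B = 46201/(-12189) + 371653/(-20337967/23976679) = 46201*(-1/12189) + 371653*(-23976679/20337967) = -46201/12189 - 8911004680387/20337967 = -6389245628450030/14582322339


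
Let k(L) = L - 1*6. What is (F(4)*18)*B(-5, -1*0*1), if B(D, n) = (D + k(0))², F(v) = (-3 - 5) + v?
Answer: -8712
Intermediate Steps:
k(L) = -6 + L (k(L) = L - 6 = -6 + L)
F(v) = -8 + v
B(D, n) = (-6 + D)² (B(D, n) = (D + (-6 + 0))² = (D - 6)² = (-6 + D)²)
(F(4)*18)*B(-5, -1*0*1) = ((-8 + 4)*18)*(-6 - 5)² = -4*18*(-11)² = -72*121 = -8712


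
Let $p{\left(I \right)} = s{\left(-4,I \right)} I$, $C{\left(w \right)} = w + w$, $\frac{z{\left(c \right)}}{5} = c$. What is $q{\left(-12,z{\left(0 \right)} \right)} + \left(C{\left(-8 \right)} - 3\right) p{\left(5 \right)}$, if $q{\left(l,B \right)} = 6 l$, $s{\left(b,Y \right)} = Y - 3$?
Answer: $-262$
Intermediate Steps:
$z{\left(c \right)} = 5 c$
$C{\left(w \right)} = 2 w$
$s{\left(b,Y \right)} = -3 + Y$
$p{\left(I \right)} = I \left(-3 + I\right)$ ($p{\left(I \right)} = \left(-3 + I\right) I = I \left(-3 + I\right)$)
$q{\left(-12,z{\left(0 \right)} \right)} + \left(C{\left(-8 \right)} - 3\right) p{\left(5 \right)} = 6 \left(-12\right) + \left(2 \left(-8\right) - 3\right) 5 \left(-3 + 5\right) = -72 + \left(-16 - 3\right) 5 \cdot 2 = -72 - 190 = -262$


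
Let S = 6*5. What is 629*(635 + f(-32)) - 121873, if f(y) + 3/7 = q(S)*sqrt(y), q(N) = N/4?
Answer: 1940907/7 + 18870*I*sqrt(2) ≈ 2.7727e+5 + 26686.0*I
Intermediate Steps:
S = 30
q(N) = N/4 (q(N) = N*(1/4) = N/4)
f(y) = -3/7 + 15*sqrt(y)/2 (f(y) = -3/7 + ((1/4)*30)*sqrt(y) = -3/7 + 15*sqrt(y)/2)
629*(635 + f(-32)) - 121873 = 629*(635 + (-3/7 + 15*sqrt(-32)/2)) - 121873 = 629*(635 + (-3/7 + 15*(4*I*sqrt(2))/2)) - 121873 = 629*(635 + (-3/7 + 30*I*sqrt(2))) - 121873 = 629*(4442/7 + 30*I*sqrt(2)) - 121873 = (2794018/7 + 18870*I*sqrt(2)) - 121873 = 1940907/7 + 18870*I*sqrt(2)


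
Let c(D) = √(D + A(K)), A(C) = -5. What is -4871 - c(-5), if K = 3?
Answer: -4871 - I*√10 ≈ -4871.0 - 3.1623*I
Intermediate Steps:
c(D) = √(-5 + D) (c(D) = √(D - 5) = √(-5 + D))
-4871 - c(-5) = -4871 - √(-5 - 5) = -4871 - √(-10) = -4871 - I*√10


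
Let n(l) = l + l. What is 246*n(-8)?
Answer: -3936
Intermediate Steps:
n(l) = 2*l
246*n(-8) = 246*(2*(-8)) = 246*(-16) = -3936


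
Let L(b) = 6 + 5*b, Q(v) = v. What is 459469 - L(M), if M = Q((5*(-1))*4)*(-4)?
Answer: 459063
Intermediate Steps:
M = 80 (M = ((5*(-1))*4)*(-4) = -5*4*(-4) = -20*(-4) = 80)
459469 - L(M) = 459469 - (6 + 5*80) = 459469 - (6 + 400) = 459469 - 1*406 = 459469 - 406 = 459063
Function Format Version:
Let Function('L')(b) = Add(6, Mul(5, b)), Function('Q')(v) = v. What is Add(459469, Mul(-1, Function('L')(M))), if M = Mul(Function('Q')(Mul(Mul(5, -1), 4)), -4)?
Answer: 459063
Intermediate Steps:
M = 80 (M = Mul(Mul(Mul(5, -1), 4), -4) = Mul(Mul(-5, 4), -4) = Mul(-20, -4) = 80)
Add(459469, Mul(-1, Function('L')(M))) = Add(459469, Mul(-1, Add(6, Mul(5, 80)))) = Add(459469, Mul(-1, Add(6, 400))) = Add(459469, Mul(-1, 406)) = Add(459469, -406) = 459063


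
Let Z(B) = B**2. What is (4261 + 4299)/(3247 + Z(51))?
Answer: 1070/731 ≈ 1.4637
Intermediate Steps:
(4261 + 4299)/(3247 + Z(51)) = (4261 + 4299)/(3247 + 51**2) = 8560/(3247 + 2601) = 8560/5848 = 8560*(1/5848) = 1070/731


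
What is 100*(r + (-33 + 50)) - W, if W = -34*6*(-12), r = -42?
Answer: -4948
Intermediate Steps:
W = 2448 (W = -204*(-12) = 2448)
100*(r + (-33 + 50)) - W = 100*(-42 + (-33 + 50)) - 1*2448 = 100*(-42 + 17) - 2448 = 100*(-25) - 2448 = -2500 - 2448 = -4948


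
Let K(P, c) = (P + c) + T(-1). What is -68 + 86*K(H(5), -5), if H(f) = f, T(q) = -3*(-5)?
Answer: 1222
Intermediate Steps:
T(q) = 15
K(P, c) = 15 + P + c (K(P, c) = (P + c) + 15 = 15 + P + c)
-68 + 86*K(H(5), -5) = -68 + 86*(15 + 5 - 5) = -68 + 86*15 = -68 + 1290 = 1222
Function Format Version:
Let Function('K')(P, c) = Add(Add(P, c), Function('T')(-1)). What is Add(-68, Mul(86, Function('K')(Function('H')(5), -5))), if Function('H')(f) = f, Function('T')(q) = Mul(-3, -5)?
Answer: 1222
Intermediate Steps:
Function('T')(q) = 15
Function('K')(P, c) = Add(15, P, c) (Function('K')(P, c) = Add(Add(P, c), 15) = Add(15, P, c))
Add(-68, Mul(86, Function('K')(Function('H')(5), -5))) = Add(-68, Mul(86, Add(15, 5, -5))) = Add(-68, Mul(86, 15)) = Add(-68, 1290) = 1222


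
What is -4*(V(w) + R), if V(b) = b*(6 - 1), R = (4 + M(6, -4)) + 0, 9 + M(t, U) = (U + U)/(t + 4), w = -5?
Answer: 616/5 ≈ 123.20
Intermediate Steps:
M(t, U) = -9 + 2*U/(4 + t) (M(t, U) = -9 + (U + U)/(t + 4) = -9 + (2*U)/(4 + t) = -9 + 2*U/(4 + t))
R = -29/5 (R = (4 + (-36 - 9*6 + 2*(-4))/(4 + 6)) + 0 = (4 + (-36 - 54 - 8)/10) + 0 = (4 + (⅒)*(-98)) + 0 = (4 - 49/5) + 0 = -29/5 + 0 = -29/5 ≈ -5.8000)
V(b) = 5*b (V(b) = b*5 = 5*b)
-4*(V(w) + R) = -4*(5*(-5) - 29/5) = -4*(-25 - 29/5) = -4*(-154/5) = 616/5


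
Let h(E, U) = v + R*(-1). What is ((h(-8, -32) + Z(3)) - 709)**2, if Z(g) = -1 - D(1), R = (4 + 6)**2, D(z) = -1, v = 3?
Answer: 649636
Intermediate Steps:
R = 100 (R = 10**2 = 100)
Z(g) = 0 (Z(g) = -1 - 1*(-1) = -1 + 1 = 0)
h(E, U) = -97 (h(E, U) = 3 + 100*(-1) = 3 - 100 = -97)
((h(-8, -32) + Z(3)) - 709)**2 = ((-97 + 0) - 709)**2 = (-97 - 709)**2 = (-806)**2 = 649636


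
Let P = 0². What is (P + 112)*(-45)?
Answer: -5040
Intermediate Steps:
P = 0
(P + 112)*(-45) = (0 + 112)*(-45) = 112*(-45) = -5040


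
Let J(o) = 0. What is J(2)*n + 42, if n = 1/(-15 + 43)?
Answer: 42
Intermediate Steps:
n = 1/28 ≈ 0.035714
J(2)*n + 42 = 0*(1/28) + 42 = 0 + 42 = 42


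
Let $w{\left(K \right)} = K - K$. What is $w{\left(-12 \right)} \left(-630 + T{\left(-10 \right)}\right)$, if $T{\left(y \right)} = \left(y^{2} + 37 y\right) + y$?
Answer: $0$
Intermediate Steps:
$w{\left(K \right)} = 0$
$T{\left(y \right)} = y^{2} + 38 y$
$w{\left(-12 \right)} \left(-630 + T{\left(-10 \right)}\right) = 0 \left(-630 - 10 \left(38 - 10\right)\right) = 0 \left(-630 - 280\right) = 0 \left(-910\right) = 0$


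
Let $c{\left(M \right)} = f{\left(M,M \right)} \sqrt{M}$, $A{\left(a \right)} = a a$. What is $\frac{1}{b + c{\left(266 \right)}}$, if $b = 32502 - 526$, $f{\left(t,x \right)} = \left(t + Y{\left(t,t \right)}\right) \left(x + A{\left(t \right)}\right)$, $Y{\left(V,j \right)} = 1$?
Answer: $- \frac{571}{1708055285856115} + \frac{1354491 \sqrt{266}}{6832221143424460} \approx 3.233 \cdot 10^{-9}$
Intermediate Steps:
$A{\left(a \right)} = a^{2}$
$f{\left(t,x \right)} = \left(1 + t\right) \left(x + t^{2}\right)$ ($f{\left(t,x \right)} = \left(t + 1\right) \left(x + t^{2}\right) = \left(1 + t\right) \left(x + t^{2}\right)$)
$c{\left(M \right)} = \sqrt{M} \left(M + M^{3} + 2 M^{2}\right)$ ($c{\left(M \right)} = \left(M + M^{2} + M^{3} + M M\right) \sqrt{M} = \left(M + M^{2} + M^{3} + M^{2}\right) \sqrt{M} = \left(M + M^{3} + 2 M^{2}\right) \sqrt{M} = \sqrt{M} \left(M + M^{3} + 2 M^{2}\right)$)
$b = 31976$ ($b = 32502 - 526 = 31976$)
$\frac{1}{b + c{\left(266 \right)}} = \frac{1}{31976 + 266^{\frac{3}{2}} \left(1 + 266^{2} + 2 \cdot 266\right)} = \frac{1}{31976 + 266 \sqrt{266} \left(1 + 70756 + 532\right)} = \frac{1}{31976 + 266 \sqrt{266} \cdot 71289} = \frac{1}{31976 + 18962874 \sqrt{266}}$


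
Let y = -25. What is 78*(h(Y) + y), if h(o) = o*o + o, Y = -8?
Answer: 2418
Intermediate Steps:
h(o) = o + o² (h(o) = o² + o = o + o²)
78*(h(Y) + y) = 78*(-8*(1 - 8) - 25) = 78*(-8*(-7) - 25) = 78*(56 - 25) = 78*31 = 2418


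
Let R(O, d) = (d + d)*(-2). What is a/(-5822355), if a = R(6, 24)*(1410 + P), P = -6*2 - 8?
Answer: 8896/388157 ≈ 0.022919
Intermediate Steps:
R(O, d) = -4*d (R(O, d) = (2*d)*(-2) = -4*d)
P = -20 (P = -12 - 8 = -20)
a = -133440 (a = (-4*24)*(1410 - 20) = -96*1390 = -133440)
a/(-5822355) = -133440/(-5822355) = -133440*(-1/5822355) = 8896/388157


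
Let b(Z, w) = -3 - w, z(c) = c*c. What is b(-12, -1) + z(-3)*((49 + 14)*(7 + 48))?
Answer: 31183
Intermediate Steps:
z(c) = c²
b(-12, -1) + z(-3)*((49 + 14)*(7 + 48)) = (-3 - 1*(-1)) + (-3)²*((49 + 14)*(7 + 48)) = (-3 + 1) + 9*(63*55) = -2 + 9*3465 = -2 + 31185 = 31183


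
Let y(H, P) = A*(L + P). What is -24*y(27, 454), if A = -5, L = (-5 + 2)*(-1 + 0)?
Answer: 54840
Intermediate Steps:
L = 3 (L = -3*(-1) = 3)
y(H, P) = -15 - 5*P (y(H, P) = -5*(3 + P) = -15 - 5*P)
-24*y(27, 454) = -24*(-15 - 5*454) = -24*(-15 - 2270) = -24*(-2285) = 54840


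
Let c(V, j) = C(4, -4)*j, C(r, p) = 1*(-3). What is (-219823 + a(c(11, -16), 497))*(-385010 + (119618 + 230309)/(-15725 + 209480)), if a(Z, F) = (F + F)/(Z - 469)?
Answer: 6903713849602429171/81570855 ≈ 8.4635e+10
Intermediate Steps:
C(r, p) = -3
c(V, j) = -3*j
a(Z, F) = 2*F/(-469 + Z) (a(Z, F) = (2*F)/(-469 + Z) = 2*F/(-469 + Z))
(-219823 + a(c(11, -16), 497))*(-385010 + (119618 + 230309)/(-15725 + 209480)) = (-219823 + 2*497/(-469 - 3*(-16)))*(-385010 + (119618 + 230309)/(-15725 + 209480)) = (-219823 + 2*497/(-469 + 48))*(-385010 + 349927/193755) = (-219823 + 2*497/(-421))*(-385010 + 349927*(1/193755)) = (-219823 + 2*497*(-1/421))*(-385010 + 349927/193755) = (-219823 - 994/421)*(-74597262623/193755) = -92546477/421*(-74597262623/193755) = 6903713849602429171/81570855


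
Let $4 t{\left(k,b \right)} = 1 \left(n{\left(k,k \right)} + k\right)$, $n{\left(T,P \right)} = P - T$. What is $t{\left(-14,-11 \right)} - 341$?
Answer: $- \frac{689}{2} \approx -344.5$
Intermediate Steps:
$t{\left(k,b \right)} = \frac{k}{4}$ ($t{\left(k,b \right)} = \frac{1 \left(\left(k - k\right) + k\right)}{4} = \frac{1 \left(0 + k\right)}{4} = \frac{1 k}{4} = \frac{k}{4}$)
$t{\left(-14,-11 \right)} - 341 = \frac{1}{4} \left(-14\right) - 341 = - \frac{7}{2} - 341 = - \frac{689}{2}$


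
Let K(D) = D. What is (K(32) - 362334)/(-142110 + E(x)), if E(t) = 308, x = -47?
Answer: 181151/70901 ≈ 2.5550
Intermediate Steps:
(K(32) - 362334)/(-142110 + E(x)) = (32 - 362334)/(-142110 + 308) = -362302/(-141802) = -362302*(-1/141802) = 181151/70901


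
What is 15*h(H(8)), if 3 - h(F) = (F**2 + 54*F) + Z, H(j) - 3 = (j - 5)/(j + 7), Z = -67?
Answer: -8478/5 ≈ -1695.6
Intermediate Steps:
H(j) = 3 + (-5 + j)/(7 + j) (H(j) = 3 + (j - 5)/(j + 7) = 3 + (-5 + j)/(7 + j))
h(F) = 70 - F**2 - 54*F (h(F) = 3 - ((F**2 + 54*F) - 67) = 3 - (-67 + F**2 + 54*F) = 3 + (67 - F**2 - 54*F) = 70 - F**2 - 54*F)
15*h(H(8)) = 15*(70 - (4*(4 + 8)/(7 + 8))**2 - 216*(4 + 8)/(7 + 8)) = 15*(70 - (4*12/15)**2 - 216*12/15) = 15*(70 - (4*(1/15)*12)**2 - 216*12/15) = 15*(70 - (16/5)**2 - 54*16/5) = 15*(70 - 1*256/25 - 864/5) = 15*(70 - 256/25 - 864/5) = 15*(-2826/25) = -8478/5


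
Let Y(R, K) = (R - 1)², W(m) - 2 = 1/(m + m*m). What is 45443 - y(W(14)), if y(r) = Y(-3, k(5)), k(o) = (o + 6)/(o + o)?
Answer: 45427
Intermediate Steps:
k(o) = (6 + o)/(2*o) (k(o) = (6 + o)/((2*o)) = (6 + o)*(1/(2*o)) = (6 + o)/(2*o))
W(m) = 2 + 1/(m + m²) (W(m) = 2 + 1/(m + m*m) = 2 + 1/(m + m²))
Y(R, K) = (-1 + R)²
y(r) = 16 (y(r) = (-1 - 3)² = (-4)² = 16)
45443 - y(W(14)) = 45443 - 1*16 = 45443 - 16 = 45427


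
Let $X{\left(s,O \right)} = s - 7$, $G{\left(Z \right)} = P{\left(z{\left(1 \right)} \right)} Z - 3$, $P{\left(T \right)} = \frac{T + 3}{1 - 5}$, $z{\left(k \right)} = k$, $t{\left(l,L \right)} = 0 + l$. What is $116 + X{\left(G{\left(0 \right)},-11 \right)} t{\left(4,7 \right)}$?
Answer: $76$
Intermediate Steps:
$t{\left(l,L \right)} = l$
$P{\left(T \right)} = - \frac{3}{4} - \frac{T}{4}$ ($P{\left(T \right)} = \frac{3 + T}{-4} = \left(3 + T\right) \left(- \frac{1}{4}\right) = - \frac{3}{4} - \frac{T}{4}$)
$G{\left(Z \right)} = -3 - Z$ ($G{\left(Z \right)} = \left(- \frac{3}{4} - \frac{1}{4}\right) Z - 3 = - Z - 3 = -3 - Z$)
$X{\left(s,O \right)} = -7 + s$ ($X{\left(s,O \right)} = s - 7 = -7 + s$)
$116 + X{\left(G{\left(0 \right)},-11 \right)} t{\left(4,7 \right)} = 116 + \left(-7 - 3\right) 4 = 116 - 40 = 76$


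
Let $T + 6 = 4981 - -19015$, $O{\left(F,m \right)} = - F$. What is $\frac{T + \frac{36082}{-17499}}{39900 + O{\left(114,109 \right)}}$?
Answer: $\frac{209882464}{348107607} \approx 0.60292$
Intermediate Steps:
$T = 23990$ ($T = -6 + \left(4981 - -19015\right) = -6 + \left(4981 + 19015\right) = -6 + 23996 = 23990$)
$\frac{T + \frac{36082}{-17499}}{39900 + O{\left(114,109 \right)}} = \frac{23990 + \frac{36082}{-17499}}{39900 - 114} = \frac{23990 + 36082 \left(- \frac{1}{17499}\right)}{39900 - 114} = \frac{23990 - \frac{36082}{17499}}{39786} = \frac{419764928}{17499} \cdot \frac{1}{39786} = \frac{209882464}{348107607}$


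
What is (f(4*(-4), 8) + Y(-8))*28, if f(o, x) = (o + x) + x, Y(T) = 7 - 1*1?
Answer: 168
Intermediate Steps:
Y(T) = 6 (Y(T) = 7 - 1 = 6)
f(o, x) = o + 2*x
(f(4*(-4), 8) + Y(-8))*28 = ((4*(-4) + 2*8) + 6)*28 = ((-16 + 16) + 6)*28 = (0 + 6)*28 = 6*28 = 168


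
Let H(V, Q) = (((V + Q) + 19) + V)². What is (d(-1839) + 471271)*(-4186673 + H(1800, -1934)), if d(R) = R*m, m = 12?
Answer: -605277683944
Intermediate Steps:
H(V, Q) = (19 + Q + 2*V)² (H(V, Q) = (((Q + V) + 19) + V)² = ((19 + Q + V) + V)² = (19 + Q + 2*V)²)
d(R) = 12*R (d(R) = R*12 = 12*R)
(d(-1839) + 471271)*(-4186673 + H(1800, -1934)) = (12*(-1839) + 471271)*(-4186673 + (19 - 1934 + 2*1800)²) = (-22068 + 471271)*(-4186673 + (19 - 1934 + 3600)²) = 449203*(-4186673 + 1685²) = 449203*(-4186673 + 2839225) = 449203*(-1347448) = -605277683944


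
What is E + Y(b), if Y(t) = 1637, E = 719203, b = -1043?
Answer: 720840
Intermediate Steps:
E + Y(b) = 719203 + 1637 = 720840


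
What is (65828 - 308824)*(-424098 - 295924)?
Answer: 174962465912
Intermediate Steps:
(65828 - 308824)*(-424098 - 295924) = -242996*(-720022) = 174962465912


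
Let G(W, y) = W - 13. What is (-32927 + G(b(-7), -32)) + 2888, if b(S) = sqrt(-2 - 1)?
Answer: -30052 + I*sqrt(3) ≈ -30052.0 + 1.732*I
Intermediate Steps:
b(S) = I*sqrt(3) (b(S) = sqrt(-3) = I*sqrt(3))
G(W, y) = -13 + W
(-32927 + G(b(-7), -32)) + 2888 = (-32927 + (-13 + I*sqrt(3))) + 2888 = (-32940 + I*sqrt(3)) + 2888 = -30052 + I*sqrt(3)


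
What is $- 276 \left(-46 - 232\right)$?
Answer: $76728$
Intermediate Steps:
$- 276 \left(-46 - 232\right) = \left(-276\right) \left(-278\right) = 76728$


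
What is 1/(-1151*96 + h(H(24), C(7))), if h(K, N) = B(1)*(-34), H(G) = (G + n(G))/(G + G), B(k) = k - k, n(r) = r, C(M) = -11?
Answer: -1/110496 ≈ -9.0501e-6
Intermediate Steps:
B(k) = 0
H(G) = 1 (H(G) = (G + G)/(G + G) = (2*G)/((2*G)) = (2*G)*(1/(2*G)) = 1)
h(K, N) = 0 (h(K, N) = 0*(-34) = 0)
1/(-1151*96 + h(H(24), C(7))) = 1/(-1151*96 + 0) = 1/(-110496 + 0) = 1/(-110496) = -1/110496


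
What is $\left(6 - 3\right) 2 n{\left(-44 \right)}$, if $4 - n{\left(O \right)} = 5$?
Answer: $-6$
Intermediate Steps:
$n{\left(O \right)} = -1$ ($n{\left(O \right)} = 4 - 5 = -1$)
$\left(6 - 3\right) 2 n{\left(-44 \right)} = \left(6 - 3\right) 2 \left(-1\right) = 3 \cdot 2 \left(-1\right) = 6 \left(-1\right) = -6$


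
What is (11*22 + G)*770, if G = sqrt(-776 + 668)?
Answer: 186340 + 4620*I*sqrt(3) ≈ 1.8634e+5 + 8002.1*I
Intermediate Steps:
G = 6*I*sqrt(3) (G = sqrt(-108) = 6*I*sqrt(3) ≈ 10.392*I)
(11*22 + G)*770 = (11*22 + 6*I*sqrt(3))*770 = (242 + 6*I*sqrt(3))*770 = 186340 + 4620*I*sqrt(3)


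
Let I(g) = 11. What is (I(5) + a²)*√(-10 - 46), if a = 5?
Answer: 72*I*√14 ≈ 269.4*I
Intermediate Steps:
(I(5) + a²)*√(-10 - 46) = (11 + 5²)*√(-10 - 46) = (11 + 25)*√(-56) = 36*(2*I*√14) = 72*I*√14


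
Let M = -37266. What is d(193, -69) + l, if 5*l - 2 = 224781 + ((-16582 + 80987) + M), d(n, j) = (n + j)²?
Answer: 328802/5 ≈ 65760.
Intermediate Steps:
d(n, j) = (j + n)²
l = 251922/5 (l = ⅖ + (224781 + ((-16582 + 80987) - 37266))/5 = ⅖ + (224781 + (64405 - 37266))/5 = ⅖ + (224781 + 27139)/5 = ⅖ + (⅕)*251920 = ⅖ + 50384 = 251922/5 ≈ 50384.)
d(193, -69) + l = (-69 + 193)² + 251922/5 = 124² + 251922/5 = 15376 + 251922/5 = 328802/5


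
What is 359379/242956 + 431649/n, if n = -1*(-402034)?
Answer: 124677145665/48838286252 ≈ 2.5529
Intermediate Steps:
n = 402034
359379/242956 + 431649/n = 359379/242956 + 431649/402034 = 124677145665/48838286252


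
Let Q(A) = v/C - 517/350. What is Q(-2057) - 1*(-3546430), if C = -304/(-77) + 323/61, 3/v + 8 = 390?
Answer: 1029277379274742/290229275 ≈ 3.5464e+6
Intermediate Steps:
v = 3/382 (v = 3/(-8 + 390) = 3/382 ≈ 0.0078534)
C = 43415/4697 (C = -304*(-1/77) + 323*(1/61) = 304/77 + 323/61 = 43415/4697 ≈ 9.2431)
Q(A) = -428463508/290229275 (Q(A) = 3/(382*(43415/4697)) - 517/350 = (3/382)*(4697/43415) - 517*1/350 = 14091/16584530 - 517/350 = -428463508/290229275)
Q(-2057) - 1*(-3546430) = -428463508/290229275 - 1*(-3546430) = -428463508/290229275 + 3546430 = 1029277379274742/290229275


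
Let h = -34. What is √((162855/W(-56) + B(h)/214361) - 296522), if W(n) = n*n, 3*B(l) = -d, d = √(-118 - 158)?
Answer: √(-7846841619444633057 - 82314624*I*√69)/5144664 ≈ 2.3723e-8 - 544.49*I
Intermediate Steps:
d = 2*I*√69 (d = √(-276) = 2*I*√69 ≈ 16.613*I)
B(l) = -2*I*√69/3 (B(l) = (-2*I*√69)/3 = -2*I*√69/3)
W(n) = n²
√((162855/W(-56) + B(h)/214361) - 296522) = √((162855/((-56)²) - 2*I*√69/3/214361) - 296522) = √((162855/3136 - 2*I*√69/3*(1/214361)) - 296522) = √((162855*(1/3136) - 2*I*√69/643083) - 296522) = √((23265/448 - 2*I*√69/643083) - 296522) = √(-132818591/448 - 2*I*√69/643083)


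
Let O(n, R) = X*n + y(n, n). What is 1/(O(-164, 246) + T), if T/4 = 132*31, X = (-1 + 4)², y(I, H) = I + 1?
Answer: 1/14729 ≈ 6.7893e-5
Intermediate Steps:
y(I, H) = 1 + I
X = 9 (X = 3² = 9)
T = 16368 (T = 4*(132*31) = 4*4092 = 16368)
O(n, R) = 1 + 10*n (O(n, R) = 9*n + (1 + n) = 1 + 10*n)
1/(O(-164, 246) + T) = 1/((1 + 10*(-164)) + 16368) = 1/((1 - 1640) + 16368) = 1/(-1639 + 16368) = 1/14729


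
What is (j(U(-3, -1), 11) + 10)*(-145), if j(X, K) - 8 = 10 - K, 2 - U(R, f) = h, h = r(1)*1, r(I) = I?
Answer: -2465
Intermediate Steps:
h = 1 (h = 1*1 = 1)
U(R, f) = 1 (U(R, f) = 2 - 1*1 = 2 - 1 = 1)
j(X, K) = 18 - K (j(X, K) = 8 + (10 - K) = 18 - K)
(j(U(-3, -1), 11) + 10)*(-145) = ((18 - 1*11) + 10)*(-145) = ((18 - 11) + 10)*(-145) = (7 + 10)*(-145) = 17*(-145) = -2465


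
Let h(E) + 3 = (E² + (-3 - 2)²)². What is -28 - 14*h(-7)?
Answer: -76650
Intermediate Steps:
h(E) = -3 + (25 + E²)² (h(E) = -3 + (E² + (-3 - 2)²)² = -3 + (E² + (-5)²)² = -3 + (E² + 25)² = -3 + (25 + E²)²)
-28 - 14*h(-7) = -28 - 14*(-3 + (25 + (-7)²)²) = -28 - 14*(-3 + (25 + 49)²) = -28 - 14*(-3 + 74²) = -28 - 14*(-3 + 5476) = -28 - 14*5473 = -28 - 76622 = -76650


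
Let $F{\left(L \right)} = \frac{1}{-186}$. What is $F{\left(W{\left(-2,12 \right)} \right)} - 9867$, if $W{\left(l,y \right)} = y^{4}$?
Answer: $- \frac{1835263}{186} \approx -9867.0$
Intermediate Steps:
$F{\left(L \right)} = - \frac{1}{186}$
$F{\left(W{\left(-2,12 \right)} \right)} - 9867 = - \frac{1}{186} - 9867 = - \frac{1835263}{186}$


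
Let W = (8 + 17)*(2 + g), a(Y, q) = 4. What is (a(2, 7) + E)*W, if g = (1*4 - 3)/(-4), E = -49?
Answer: -7875/4 ≈ -1968.8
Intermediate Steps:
g = -¼ (g = (4 - 3)*(-¼) = 1*(-¼) = -¼ ≈ -0.25000)
W = 175/4 (W = (8 + 17)*(2 - ¼) = 25*(7/4) = 175/4 ≈ 43.750)
(a(2, 7) + E)*W = (4 - 49)*(175/4) = -45*175/4 = -7875/4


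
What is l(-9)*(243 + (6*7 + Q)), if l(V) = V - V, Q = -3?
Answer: 0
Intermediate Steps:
l(V) = 0
l(-9)*(243 + (6*7 + Q)) = 0*(243 + (6*7 - 3)) = 0*(243 + (42 - 3)) = 0*(243 + 39) = 0*282 = 0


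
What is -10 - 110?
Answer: -120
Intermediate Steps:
-10 - 110 = -120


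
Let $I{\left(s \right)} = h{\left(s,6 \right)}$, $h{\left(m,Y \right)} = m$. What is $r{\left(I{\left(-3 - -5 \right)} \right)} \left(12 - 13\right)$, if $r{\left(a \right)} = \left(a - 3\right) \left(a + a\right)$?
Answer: $4$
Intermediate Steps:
$I{\left(s \right)} = s$
$r{\left(a \right)} = 2 a \left(-3 + a\right)$ ($r{\left(a \right)} = \left(-3 + a\right) 2 a = 2 a \left(-3 + a\right)$)
$r{\left(I{\left(-3 - -5 \right)} \right)} \left(12 - 13\right) = 2 \left(-3 - -5\right) \left(-3 - -2\right) \left(12 - 13\right) = 2 \left(-3 + 5\right) \left(-3 + \left(-3 + 5\right)\right) \left(-1\right) = 2 \cdot 2 \left(-3 + 2\right) \left(-1\right) = 2 \cdot 2 \left(-1\right) \left(-1\right) = \left(-4\right) \left(-1\right) = 4$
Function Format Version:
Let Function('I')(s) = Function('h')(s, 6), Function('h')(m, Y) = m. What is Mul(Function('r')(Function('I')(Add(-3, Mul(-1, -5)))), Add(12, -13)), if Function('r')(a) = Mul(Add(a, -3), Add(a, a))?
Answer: 4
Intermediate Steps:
Function('I')(s) = s
Function('r')(a) = Mul(2, a, Add(-3, a)) (Function('r')(a) = Mul(Add(-3, a), Mul(2, a)) = Mul(2, a, Add(-3, a)))
Mul(Function('r')(Function('I')(Add(-3, Mul(-1, -5)))), Add(12, -13)) = Mul(Mul(2, Add(-3, Mul(-1, -5)), Add(-3, Add(-3, Mul(-1, -5)))), Add(12, -13)) = Mul(Mul(2, Add(-3, 5), Add(-3, Add(-3, 5))), -1) = Mul(Mul(2, 2, Add(-3, 2)), -1) = Mul(Mul(2, 2, -1), -1) = Mul(-4, -1) = 4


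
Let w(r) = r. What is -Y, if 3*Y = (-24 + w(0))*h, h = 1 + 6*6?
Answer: 296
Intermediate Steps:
h = 37 (h = 1 + 36 = 37)
Y = -296 (Y = ((-24 + 0)*37)/3 = (-24*37)/3 = (⅓)*(-888) = -296)
-Y = -1*(-296) = 296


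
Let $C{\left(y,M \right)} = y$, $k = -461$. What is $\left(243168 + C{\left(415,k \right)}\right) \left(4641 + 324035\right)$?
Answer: $80059886108$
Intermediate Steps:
$\left(243168 + C{\left(415,k \right)}\right) \left(4641 + 324035\right) = \left(243168 + 415\right) \left(4641 + 324035\right) = 243583 \cdot 328676 = 80059886108$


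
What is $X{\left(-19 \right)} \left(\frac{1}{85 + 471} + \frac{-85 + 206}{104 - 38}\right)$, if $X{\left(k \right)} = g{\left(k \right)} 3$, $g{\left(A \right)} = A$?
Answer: $- \frac{58159}{556} \approx -104.6$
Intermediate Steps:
$X{\left(k \right)} = 3 k$ ($X{\left(k \right)} = k 3 = 3 k$)
$X{\left(-19 \right)} \left(\frac{1}{85 + 471} + \frac{-85 + 206}{104 - 38}\right) = 3 \left(-19\right) \left(\frac{1}{85 + 471} + \frac{-85 + 206}{104 - 38}\right) = - 57 \left(\frac{1}{556} + \frac{121}{66}\right) = - 57 \left(\frac{1}{556} + 121 \cdot \frac{1}{66}\right) = - 57 \left(\frac{1}{556} + \frac{11}{6}\right) = \left(-57\right) \frac{3061}{1668} = - \frac{58159}{556}$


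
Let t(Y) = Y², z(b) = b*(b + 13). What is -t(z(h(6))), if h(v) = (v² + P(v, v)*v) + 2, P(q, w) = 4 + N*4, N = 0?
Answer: -21622500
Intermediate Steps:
P(q, w) = 4 (P(q, w) = 4 + 0*4 = 4 + 0 = 4)
h(v) = 2 + v² + 4*v (h(v) = (v² + 4*v) + 2 = 2 + v² + 4*v)
z(b) = b*(13 + b)
-t(z(h(6))) = -((2 + 6² + 4*6)*(13 + (2 + 6² + 4*6)))² = -((2 + 36 + 24)*(13 + (2 + 36 + 24)))² = -(62*(13 + 62))² = -(62*75)² = -1*4650² = -1*21622500 = -21622500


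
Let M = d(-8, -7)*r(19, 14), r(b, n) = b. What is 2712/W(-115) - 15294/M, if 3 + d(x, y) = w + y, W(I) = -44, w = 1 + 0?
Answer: 17432/627 ≈ 27.802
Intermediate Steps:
w = 1
d(x, y) = -2 + y (d(x, y) = -3 + (1 + y) = -2 + y)
M = -171 (M = (-2 - 7)*19 = -9*19 = -171)
2712/W(-115) - 15294/M = 2712/(-44) - 15294/(-171) = 2712*(-1/44) - 15294*(-1/171) = -678/11 + 5098/57 = 17432/627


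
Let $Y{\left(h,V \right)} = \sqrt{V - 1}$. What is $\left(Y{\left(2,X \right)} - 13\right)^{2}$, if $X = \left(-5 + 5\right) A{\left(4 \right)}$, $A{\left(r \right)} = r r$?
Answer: $\left(13 - i\right)^{2} \approx 168.0 - 26.0 i$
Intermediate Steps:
$A{\left(r \right)} = r^{2}$
$X = 0$ ($X = \left(-5 + 5\right) 4^{2} = 0 \cdot 16 = 0$)
$Y{\left(h,V \right)} = \sqrt{-1 + V}$
$\left(Y{\left(2,X \right)} - 13\right)^{2} = \left(\sqrt{-1 + 0} - 13\right)^{2} = \left(\sqrt{-1} - 13\right)^{2} = \left(i - 13\right)^{2} = \left(-13 + i\right)^{2}$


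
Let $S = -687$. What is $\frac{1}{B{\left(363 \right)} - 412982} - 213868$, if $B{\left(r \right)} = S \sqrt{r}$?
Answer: $- \frac{36439430291290818}{170382807577} + \frac{7557 \sqrt{3}}{170382807577} \approx -2.1387 \cdot 10^{5}$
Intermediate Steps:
$B{\left(r \right)} = - 687 \sqrt{r}$
$\frac{1}{B{\left(363 \right)} - 412982} - 213868 = \frac{1}{- 687 \sqrt{363} - 412982} - 213868 = \frac{1}{- 687 \cdot 11 \sqrt{3} - 412982} - 213868 = \frac{1}{- 7557 \sqrt{3} - 412982} - 213868 = \frac{1}{-412982 - 7557 \sqrt{3}} - 213868 = -213868 + \frac{1}{-412982 - 7557 \sqrt{3}}$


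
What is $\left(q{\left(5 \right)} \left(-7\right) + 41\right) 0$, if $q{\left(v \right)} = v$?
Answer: $0$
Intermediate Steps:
$\left(q{\left(5 \right)} \left(-7\right) + 41\right) 0 = \left(5 \left(-7\right) + 41\right) 0 = \left(-35 + 41\right) 0 = 6 \cdot 0 = 0$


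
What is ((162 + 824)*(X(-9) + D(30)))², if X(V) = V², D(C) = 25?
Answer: 10923594256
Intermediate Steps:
((162 + 824)*(X(-9) + D(30)))² = ((162 + 824)*((-9)² + 25))² = (986*(81 + 25))² = (986*106)² = 104516² = 10923594256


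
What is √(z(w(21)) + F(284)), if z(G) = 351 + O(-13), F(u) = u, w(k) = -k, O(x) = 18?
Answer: √653 ≈ 25.554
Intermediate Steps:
z(G) = 369 (z(G) = 351 + 18 = 369)
√(z(w(21)) + F(284)) = √(369 + 284) = √653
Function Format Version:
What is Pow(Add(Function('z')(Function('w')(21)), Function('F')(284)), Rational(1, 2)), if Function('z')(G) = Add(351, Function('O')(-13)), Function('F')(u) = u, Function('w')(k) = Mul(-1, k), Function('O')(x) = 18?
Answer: Pow(653, Rational(1, 2)) ≈ 25.554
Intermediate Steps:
Function('z')(G) = 369 (Function('z')(G) = Add(351, 18) = 369)
Pow(Add(Function('z')(Function('w')(21)), Function('F')(284)), Rational(1, 2)) = Pow(Add(369, 284), Rational(1, 2)) = Pow(653, Rational(1, 2))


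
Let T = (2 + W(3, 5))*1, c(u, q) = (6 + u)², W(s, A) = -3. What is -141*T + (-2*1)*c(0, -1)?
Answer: 69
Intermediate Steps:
T = -1 (T = (2 - 3)*1 = -1*1 = -1)
-141*T + (-2*1)*c(0, -1) = -141*(-1) + (-2*1)*(6 + 0)² = 141 - 2*6² = 141 - 2*36 = 141 - 72 = 69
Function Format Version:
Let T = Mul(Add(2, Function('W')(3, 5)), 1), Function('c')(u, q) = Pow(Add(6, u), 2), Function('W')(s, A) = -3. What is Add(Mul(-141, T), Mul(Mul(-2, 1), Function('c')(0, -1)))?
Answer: 69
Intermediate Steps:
T = -1 (T = Mul(Add(2, -3), 1) = Mul(-1, 1) = -1)
Add(Mul(-141, T), Mul(Mul(-2, 1), Function('c')(0, -1))) = Add(Mul(-141, -1), Mul(Mul(-2, 1), Pow(Add(6, 0), 2))) = Add(141, Mul(-2, Pow(6, 2))) = Add(141, Mul(-2, 36)) = Add(141, -72) = 69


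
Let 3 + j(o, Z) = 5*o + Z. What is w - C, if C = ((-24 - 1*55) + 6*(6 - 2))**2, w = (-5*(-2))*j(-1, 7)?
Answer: -3035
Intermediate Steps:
j(o, Z) = -3 + Z + 5*o (j(o, Z) = -3 + (5*o + Z) = -3 + (Z + 5*o) = -3 + Z + 5*o)
w = -10 (w = (-5*(-2))*(-3 + 7 + 5*(-1)) = 10*(-3 + 7 - 5) = 10*(-1) = -10)
C = 3025 (C = ((-24 - 55) + 6*4)**2 = (-79 + 24)**2 = (-55)**2 = 3025)
w - C = -10 - 1*3025 = -10 - 3025 = -3035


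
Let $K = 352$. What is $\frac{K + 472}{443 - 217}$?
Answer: $\frac{412}{113} \approx 3.646$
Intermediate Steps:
$\frac{K + 472}{443 - 217} = \frac{352 + 472}{443 - 217} = \frac{824}{226} = 824 \cdot \frac{1}{226} = \frac{412}{113}$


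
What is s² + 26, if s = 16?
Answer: 282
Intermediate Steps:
s² + 26 = 16² + 26 = 256 + 26 = 282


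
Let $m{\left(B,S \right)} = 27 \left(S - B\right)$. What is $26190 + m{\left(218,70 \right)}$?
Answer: $22194$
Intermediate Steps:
$m{\left(B,S \right)} = - 27 B + 27 S$
$26190 + m{\left(218,70 \right)} = 26190 + \left(\left(-27\right) 218 + 27 \cdot 70\right) = 26190 + \left(-5886 + 1890\right) = 26190 - 3996 = 22194$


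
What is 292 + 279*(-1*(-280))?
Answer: 78412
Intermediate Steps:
292 + 279*(-1*(-280)) = 292 + 279*280 = 292 + 78120 = 78412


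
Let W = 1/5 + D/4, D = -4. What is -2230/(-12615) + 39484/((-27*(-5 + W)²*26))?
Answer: -441368/295191 ≈ -1.4952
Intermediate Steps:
W = -⅘ (W = 1/5 - 4/4 = 1*(⅕) - 4*¼ = ⅕ - 1 = -⅘ ≈ -0.80000)
-2230/(-12615) + 39484/((-27*(-5 + W)²*26)) = -2230/(-12615) + 39484/((-27*(-5 - ⅘)²*26)) = -2230*(-1/12615) + 39484/((-27*(-29/5)²*26)) = 446/2523 + 39484/((-27*841/25*26)) = 446/2523 + 39484/((-22707/25*26)) = 446/2523 + 39484/(-590382/25) = 446/2523 + 39484*(-25/590382) = 446/2523 - 493550/295191 = -441368/295191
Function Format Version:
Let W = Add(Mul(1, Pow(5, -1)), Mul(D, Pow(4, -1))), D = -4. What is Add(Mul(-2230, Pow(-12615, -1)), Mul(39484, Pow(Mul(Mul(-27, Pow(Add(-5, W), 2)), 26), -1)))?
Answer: Rational(-441368, 295191) ≈ -1.4952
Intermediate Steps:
W = Rational(-4, 5) (W = Add(Mul(1, Pow(5, -1)), Mul(-4, Pow(4, -1))) = Add(Mul(1, Rational(1, 5)), Mul(-4, Rational(1, 4))) = Add(Rational(1, 5), -1) = Rational(-4, 5) ≈ -0.80000)
Add(Mul(-2230, Pow(-12615, -1)), Mul(39484, Pow(Mul(Mul(-27, Pow(Add(-5, W), 2)), 26), -1))) = Add(Mul(-2230, Pow(-12615, -1)), Mul(39484, Pow(Mul(Mul(-27, Pow(Add(-5, Rational(-4, 5)), 2)), 26), -1))) = Add(Mul(-2230, Rational(-1, 12615)), Mul(39484, Pow(Mul(Mul(-27, Pow(Rational(-29, 5), 2)), 26), -1))) = Add(Rational(446, 2523), Mul(39484, Pow(Mul(Mul(-27, Rational(841, 25)), 26), -1))) = Add(Rational(446, 2523), Mul(39484, Pow(Mul(Rational(-22707, 25), 26), -1))) = Add(Rational(446, 2523), Mul(39484, Pow(Rational(-590382, 25), -1))) = Add(Rational(446, 2523), Mul(39484, Rational(-25, 590382))) = Add(Rational(446, 2523), Rational(-493550, 295191)) = Rational(-441368, 295191)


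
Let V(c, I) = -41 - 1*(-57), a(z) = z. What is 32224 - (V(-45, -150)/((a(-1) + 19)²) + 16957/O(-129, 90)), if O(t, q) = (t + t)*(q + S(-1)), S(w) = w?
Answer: 19978469399/619974 ≈ 32225.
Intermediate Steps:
O(t, q) = 2*t*(-1 + q) (O(t, q) = (t + t)*(q - 1) = (2*t)*(-1 + q) = 2*t*(-1 + q))
V(c, I) = 16 (V(c, I) = -41 + 57 = 16)
32224 - (V(-45, -150)/((a(-1) + 19)²) + 16957/O(-129, 90)) = 32224 - (16/((-1 + 19)²) + 16957/((2*(-129)*(-1 + 90)))) = 32224 - (16/(18²) + 16957/((2*(-129)*89))) = 32224 - (16/324 + 16957/(-22962)) = 32224 - (16*(1/324) + 16957*(-1/22962)) = 32224 - (4/81 - 16957/22962) = 32224 - 1*(-427223/619974) = 32224 + 427223/619974 = 19978469399/619974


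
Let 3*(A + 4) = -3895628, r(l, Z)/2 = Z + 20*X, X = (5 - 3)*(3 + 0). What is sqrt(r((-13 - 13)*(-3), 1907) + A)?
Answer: I*sqrt(11650434)/3 ≈ 1137.8*I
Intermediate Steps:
X = 6 (X = 2*3 = 6)
r(l, Z) = 240 + 2*Z (r(l, Z) = 2*(Z + 20*6) = 2*(Z + 120) = 2*(120 + Z) = 240 + 2*Z)
A = -3895640/3 (A = -4 + (1/3)*(-3895628) = -4 - 3895628/3 = -3895640/3 ≈ -1.2985e+6)
sqrt(r((-13 - 13)*(-3), 1907) + A) = sqrt((240 + 2*1907) - 3895640/3) = sqrt((240 + 3814) - 3895640/3) = sqrt(4054 - 3895640/3) = sqrt(-3883478/3) = I*sqrt(11650434)/3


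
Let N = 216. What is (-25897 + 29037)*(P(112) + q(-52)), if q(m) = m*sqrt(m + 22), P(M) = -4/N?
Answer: -1570/27 - 163280*I*sqrt(30) ≈ -58.148 - 8.9432e+5*I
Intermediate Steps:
P(M) = -1/54 (P(M) = -4/216 = -4*1/216 = -1/54)
q(m) = m*sqrt(22 + m)
(-25897 + 29037)*(P(112) + q(-52)) = (-25897 + 29037)*(-1/54 - 52*sqrt(22 - 52)) = 3140*(-1/54 - 52*I*sqrt(30)) = -1570/27 - 163280*I*sqrt(30)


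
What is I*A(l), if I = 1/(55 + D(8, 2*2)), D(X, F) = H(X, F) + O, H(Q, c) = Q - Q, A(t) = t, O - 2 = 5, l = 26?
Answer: 13/31 ≈ 0.41935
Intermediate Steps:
O = 7 (O = 2 + 5 = 7)
H(Q, c) = 0
D(X, F) = 7 (D(X, F) = 0 + 7 = 7)
I = 1/62 (I = 1/(55 + 7) = 1/62 ≈ 0.016129)
I*A(l) = (1/62)*26 = 13/31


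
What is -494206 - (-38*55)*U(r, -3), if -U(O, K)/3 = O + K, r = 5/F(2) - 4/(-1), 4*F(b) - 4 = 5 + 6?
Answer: -508836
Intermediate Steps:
F(b) = 15/4 (F(b) = 1 + (5 + 6)/4 = 1 + (¼)*11 = 1 + 11/4 = 15/4)
r = 16/3 (r = 5/(15/4) - 4/(-1) = 5*(4/15) - 4*(-1) = 4/3 + 4 = 16/3 ≈ 5.3333)
U(O, K) = -3*K - 3*O (U(O, K) = -3*(O + K) = -3*(K + O) = -3*K - 3*O)
-494206 - (-38*55)*U(r, -3) = -494206 - (-38*55)*(-3*(-3) - 3*16/3) = -494206 - (-2090)*(9 - 16) = -494206 - (-2090)*(-7) = -494206 - 1*14630 = -494206 - 14630 = -508836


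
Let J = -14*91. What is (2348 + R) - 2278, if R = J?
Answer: -1204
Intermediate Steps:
J = -1274
R = -1274
(2348 + R) - 2278 = (2348 - 1274) - 2278 = 1074 - 2278 = -1204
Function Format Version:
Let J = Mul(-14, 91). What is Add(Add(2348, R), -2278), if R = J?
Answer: -1204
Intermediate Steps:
J = -1274
R = -1274
Add(Add(2348, R), -2278) = Add(Add(2348, -1274), -2278) = Add(1074, -2278) = -1204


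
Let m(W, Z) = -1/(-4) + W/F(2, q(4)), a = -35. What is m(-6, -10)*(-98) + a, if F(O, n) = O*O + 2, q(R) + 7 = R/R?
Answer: 77/2 ≈ 38.500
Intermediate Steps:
q(R) = -6 (q(R) = -7 + R/R = -7 + 1 = -6)
F(O, n) = 2 + O² (F(O, n) = O² + 2 = 2 + O²)
m(W, Z) = ¼ + W/6 (m(W, Z) = -1/(-4) + W/(2 + 2²) = -1*(-¼) + W/(2 + 4) = ¼ + W/6)
m(-6, -10)*(-98) + a = (¼ + (⅙)*(-6))*(-98) - 35 = (¼ - 1)*(-98) - 35 = -¾*(-98) - 35 = 147/2 - 35 = 77/2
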